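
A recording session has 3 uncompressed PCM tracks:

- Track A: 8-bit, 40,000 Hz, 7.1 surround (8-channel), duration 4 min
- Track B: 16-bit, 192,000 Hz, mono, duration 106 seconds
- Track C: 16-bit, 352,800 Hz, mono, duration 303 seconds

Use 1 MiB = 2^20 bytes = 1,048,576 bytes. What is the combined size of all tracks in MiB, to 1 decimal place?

316.0 MiB

Track A: 4 min = 240 s; 40,000 × 240 × 1 × 8 = 76,800,000 bytes.
Track B: 192,000 × 106 × 2 × 1 = 40,704,000 bytes.
Track C: 352,800 × 303 × 2 × 1 = 213,796,800 bytes.
Total = 331,300,800 bytes = 316.0 MiB.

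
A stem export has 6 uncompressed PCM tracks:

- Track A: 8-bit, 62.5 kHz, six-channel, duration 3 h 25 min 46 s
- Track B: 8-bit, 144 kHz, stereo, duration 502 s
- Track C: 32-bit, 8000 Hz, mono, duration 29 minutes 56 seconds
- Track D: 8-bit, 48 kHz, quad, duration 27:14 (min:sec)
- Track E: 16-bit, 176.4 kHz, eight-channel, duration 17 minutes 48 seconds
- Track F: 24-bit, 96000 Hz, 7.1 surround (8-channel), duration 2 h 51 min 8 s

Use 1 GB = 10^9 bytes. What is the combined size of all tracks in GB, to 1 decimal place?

Track A: 3 h 25 min 46 s = 12,346 s; 62,500 × 12,346 × 1 × 6 = 4,629,750,000 bytes.
Track B: 144,000 × 502 × 1 × 2 = 144,576,000 bytes.
Track C: 29 minutes 56 seconds = 1,796 s; 8,000 × 1,796 × 4 × 1 = 57,472,000 bytes.
Track D: 27:14 (min:sec) = 1,634 s; 48,000 × 1,634 × 1 × 4 = 313,728,000 bytes.
Track E: 17 minutes 48 seconds = 1,068 s; 176,400 × 1,068 × 2 × 8 = 3,014,323,200 bytes.
Track F: 2 h 51 min 8 s = 10,268 s; 96,000 × 10,268 × 3 × 8 = 23,657,472,000 bytes.
Total = 31,817,321,200 bytes = 31.8 GB.

31.8 GB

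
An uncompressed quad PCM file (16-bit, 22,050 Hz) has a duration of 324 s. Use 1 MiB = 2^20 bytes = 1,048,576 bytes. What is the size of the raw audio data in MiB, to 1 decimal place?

Bytes = 22,050 samples/s × 324 s × 2 bytes/sample × 4 ch = 57,153,600 bytes.
57,153,600 / 1,048,576 = 54.5 MiB.

54.5 MiB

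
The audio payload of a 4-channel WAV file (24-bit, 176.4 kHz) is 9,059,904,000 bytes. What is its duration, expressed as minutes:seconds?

71:20

Byte rate = 176,400 × 3 × 4 = 2,116,800 bytes/s.
Duration = 9,059,904,000 / 2,116,800 = 4,280 s.
4,280 s = 71:20.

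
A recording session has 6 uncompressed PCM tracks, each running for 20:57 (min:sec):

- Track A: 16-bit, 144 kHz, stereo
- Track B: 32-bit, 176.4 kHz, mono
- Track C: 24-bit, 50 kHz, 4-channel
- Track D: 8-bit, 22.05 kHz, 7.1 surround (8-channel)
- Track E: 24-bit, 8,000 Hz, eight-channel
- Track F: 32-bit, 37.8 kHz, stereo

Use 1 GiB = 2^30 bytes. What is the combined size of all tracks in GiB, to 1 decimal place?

3.0 GiB

20:57 (min:sec) = 1,257 s.
Track A: 144,000 × 1,257 × 2 × 2 = 724,032,000 bytes.
Track B: 176,400 × 1,257 × 4 × 1 = 886,939,200 bytes.
Track C: 50,000 × 1,257 × 3 × 4 = 754,200,000 bytes.
Track D: 22,050 × 1,257 × 1 × 8 = 221,734,800 bytes.
Track E: 8,000 × 1,257 × 3 × 8 = 241,344,000 bytes.
Track F: 37,800 × 1,257 × 4 × 2 = 380,116,800 bytes.
Total = 3,208,366,800 bytes = 3.0 GiB.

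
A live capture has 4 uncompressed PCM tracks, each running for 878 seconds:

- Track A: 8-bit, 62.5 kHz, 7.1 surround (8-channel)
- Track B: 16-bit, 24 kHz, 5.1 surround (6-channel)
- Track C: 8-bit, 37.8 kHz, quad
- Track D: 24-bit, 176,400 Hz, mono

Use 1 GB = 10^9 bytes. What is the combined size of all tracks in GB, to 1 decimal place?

1.3 GB

Track A: 62,500 × 878 × 1 × 8 = 439,000,000 bytes.
Track B: 24,000 × 878 × 2 × 6 = 252,864,000 bytes.
Track C: 37,800 × 878 × 1 × 4 = 132,753,600 bytes.
Track D: 176,400 × 878 × 3 × 1 = 464,637,600 bytes.
Total = 1,289,255,200 bytes = 1.3 GB.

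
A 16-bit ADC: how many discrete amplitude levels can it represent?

2^16 = 65,536.

65,536 levels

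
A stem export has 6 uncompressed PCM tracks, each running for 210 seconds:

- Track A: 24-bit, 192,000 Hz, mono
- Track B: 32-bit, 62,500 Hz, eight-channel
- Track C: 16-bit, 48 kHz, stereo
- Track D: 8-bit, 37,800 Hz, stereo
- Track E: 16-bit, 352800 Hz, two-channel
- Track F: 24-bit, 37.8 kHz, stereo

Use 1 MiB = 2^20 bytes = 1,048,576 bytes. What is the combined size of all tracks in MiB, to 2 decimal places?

897.54 MiB

Track A: 192,000 × 210 × 3 × 1 = 120,960,000 bytes.
Track B: 62,500 × 210 × 4 × 8 = 420,000,000 bytes.
Track C: 48,000 × 210 × 2 × 2 = 40,320,000 bytes.
Track D: 37,800 × 210 × 1 × 2 = 15,876,000 bytes.
Track E: 352,800 × 210 × 2 × 2 = 296,352,000 bytes.
Track F: 37,800 × 210 × 3 × 2 = 47,628,000 bytes.
Total = 941,136,000 bytes = 897.54 MiB.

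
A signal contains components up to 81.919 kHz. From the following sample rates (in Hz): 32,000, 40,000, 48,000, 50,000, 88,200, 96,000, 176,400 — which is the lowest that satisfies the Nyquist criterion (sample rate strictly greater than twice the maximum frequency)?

Need sample rate > 2 × 81,919 = 163,838 Hz.
Lowest listed rate above 163,838 Hz is 176,400 Hz.

176,400 Hz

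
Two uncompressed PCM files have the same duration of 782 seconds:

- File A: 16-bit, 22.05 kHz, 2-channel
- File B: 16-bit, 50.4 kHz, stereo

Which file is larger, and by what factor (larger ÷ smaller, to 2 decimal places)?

File B, by a factor of 2.29

File A: 22,050 × 2 × 2 = 88,200 bytes/s.
File B: 50,400 × 2 × 2 = 201,600 bytes/s.
File B is larger; ratio = 157,651,200 / 68,972,400 = 2.29.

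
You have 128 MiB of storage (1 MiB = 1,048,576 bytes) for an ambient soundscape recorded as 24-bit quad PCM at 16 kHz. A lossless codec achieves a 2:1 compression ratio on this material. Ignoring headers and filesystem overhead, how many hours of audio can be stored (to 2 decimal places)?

Uncompressed byte rate = 16,000 × 3 × 4 = 192,000 bytes/s.
After 2:1 compression, effective rate ≈ 96000 bytes/s.
Capacity = 128 × 1,048,576 = 134,217,728 bytes.
134,217,728 / effective rate ≈ 1398.1 s → 0.39 hours.

0.39 hours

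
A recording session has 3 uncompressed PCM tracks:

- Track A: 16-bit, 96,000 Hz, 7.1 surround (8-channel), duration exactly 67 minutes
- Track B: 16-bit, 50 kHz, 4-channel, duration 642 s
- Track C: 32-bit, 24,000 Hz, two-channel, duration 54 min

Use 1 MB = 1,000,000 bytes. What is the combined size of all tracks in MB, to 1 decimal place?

7053.6 MB

Track A: exactly 67 minutes = 4,020 s; 96,000 × 4,020 × 2 × 8 = 6,174,720,000 bytes.
Track B: 50,000 × 642 × 2 × 4 = 256,800,000 bytes.
Track C: 54 min = 3,240 s; 24,000 × 3,240 × 4 × 2 = 622,080,000 bytes.
Total = 7,053,600,000 bytes = 7053.6 MB.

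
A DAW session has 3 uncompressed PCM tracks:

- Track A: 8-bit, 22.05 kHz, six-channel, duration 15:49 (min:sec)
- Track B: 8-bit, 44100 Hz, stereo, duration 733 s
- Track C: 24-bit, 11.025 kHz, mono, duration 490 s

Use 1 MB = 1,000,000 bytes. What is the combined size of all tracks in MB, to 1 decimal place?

206.4 MB

Track A: 15:49 (min:sec) = 949 s; 22,050 × 949 × 1 × 6 = 125,552,700 bytes.
Track B: 44,100 × 733 × 1 × 2 = 64,650,600 bytes.
Track C: 11,025 × 490 × 3 × 1 = 16,206,750 bytes.
Total = 206,410,050 bytes = 206.4 MB.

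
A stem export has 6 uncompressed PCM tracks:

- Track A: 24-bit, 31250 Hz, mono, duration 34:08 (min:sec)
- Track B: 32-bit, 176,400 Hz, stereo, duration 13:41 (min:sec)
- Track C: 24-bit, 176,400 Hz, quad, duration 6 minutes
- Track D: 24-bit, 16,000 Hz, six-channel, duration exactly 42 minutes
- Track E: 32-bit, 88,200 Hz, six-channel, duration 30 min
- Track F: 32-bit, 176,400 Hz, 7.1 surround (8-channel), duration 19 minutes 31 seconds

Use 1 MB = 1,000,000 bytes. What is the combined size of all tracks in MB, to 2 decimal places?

Track A: 34:08 (min:sec) = 2,048 s; 31,250 × 2,048 × 3 × 1 = 192,000,000 bytes.
Track B: 13:41 (min:sec) = 821 s; 176,400 × 821 × 4 × 2 = 1,158,595,200 bytes.
Track C: 6 minutes = 360 s; 176,400 × 360 × 3 × 4 = 762,048,000 bytes.
Track D: exactly 42 minutes = 2,520 s; 16,000 × 2,520 × 3 × 6 = 725,760,000 bytes.
Track E: 30 min = 1,800 s; 88,200 × 1,800 × 4 × 6 = 3,810,240,000 bytes.
Track F: 19 minutes 31 seconds = 1,171 s; 176,400 × 1,171 × 4 × 8 = 6,610,060,800 bytes.
Total = 13,258,704,000 bytes = 13258.70 MB.

13258.70 MB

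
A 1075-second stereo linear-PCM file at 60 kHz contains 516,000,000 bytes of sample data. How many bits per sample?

32 bits

Bytes per sample = 516,000,000 / (60,000 × 1,075 × 2) = 516,000,000 / 129,000,000 = 4.
Bit depth = 4 × 8 = 32 bits.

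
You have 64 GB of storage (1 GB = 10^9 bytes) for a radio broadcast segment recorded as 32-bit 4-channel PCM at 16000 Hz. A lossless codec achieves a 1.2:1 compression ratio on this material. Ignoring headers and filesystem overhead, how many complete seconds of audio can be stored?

300,000 seconds

Uncompressed byte rate = 16,000 × 4 × 4 = 256,000 bytes/s.
After 1.2:1 compression, effective rate ≈ 213333.33 bytes/s.
Capacity = 64 × 1,000,000,000 = 64,000,000,000 bytes.
64,000,000,000 / effective rate ≈ 300000 s → 300,000 seconds.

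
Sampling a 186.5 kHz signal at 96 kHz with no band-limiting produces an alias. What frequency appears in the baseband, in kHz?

Nyquist = 96,000/2 = 48,000 Hz; 186,500 Hz exceeds it.
Alias = |186,500 − 2×96,000| = |186,500 − 192,000| = 5,500 Hz = 5.5 kHz.

5.5 kHz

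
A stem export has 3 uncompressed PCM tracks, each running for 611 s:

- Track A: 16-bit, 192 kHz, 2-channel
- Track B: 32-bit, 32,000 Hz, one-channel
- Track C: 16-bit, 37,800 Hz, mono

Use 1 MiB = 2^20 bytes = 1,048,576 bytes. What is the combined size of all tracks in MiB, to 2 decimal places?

Track A: 192,000 × 611 × 2 × 2 = 469,248,000 bytes.
Track B: 32,000 × 611 × 4 × 1 = 78,208,000 bytes.
Track C: 37,800 × 611 × 2 × 1 = 46,191,600 bytes.
Total = 593,647,600 bytes = 566.15 MiB.

566.15 MiB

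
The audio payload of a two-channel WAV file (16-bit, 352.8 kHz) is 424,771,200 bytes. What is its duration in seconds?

301 seconds

Byte rate = 352,800 × 2 × 2 = 1,411,200 bytes/s.
Duration = 424,771,200 / 1,411,200 = 301 s.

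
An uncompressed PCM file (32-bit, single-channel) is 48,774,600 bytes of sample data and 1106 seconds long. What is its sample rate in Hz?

Bytes = sample_rate × seconds × bytes_per_sample × channels.
sample_rate = 48,774,600 / (1,106 × 4 × 1) = 48,774,600 / 4,424 = 11,025 Hz.

11,025 Hz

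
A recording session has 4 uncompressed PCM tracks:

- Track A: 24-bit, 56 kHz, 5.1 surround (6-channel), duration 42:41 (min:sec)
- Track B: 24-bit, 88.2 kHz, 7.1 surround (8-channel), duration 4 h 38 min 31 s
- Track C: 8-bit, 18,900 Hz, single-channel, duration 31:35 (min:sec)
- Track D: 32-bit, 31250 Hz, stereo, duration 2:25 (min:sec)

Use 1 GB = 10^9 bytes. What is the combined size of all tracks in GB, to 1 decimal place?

Track A: 42:41 (min:sec) = 2,561 s; 56,000 × 2,561 × 3 × 6 = 2,581,488,000 bytes.
Track B: 4 h 38 min 31 s = 16,711 s; 88,200 × 16,711 × 3 × 8 = 35,373,844,800 bytes.
Track C: 31:35 (min:sec) = 1,895 s; 18,900 × 1,895 × 1 × 1 = 35,815,500 bytes.
Track D: 2:25 (min:sec) = 145 s; 31,250 × 145 × 4 × 2 = 36,250,000 bytes.
Total = 38,027,398,300 bytes = 38.0 GB.

38.0 GB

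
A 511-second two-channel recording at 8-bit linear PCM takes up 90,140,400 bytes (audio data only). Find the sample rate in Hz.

88,200 Hz

Bytes = sample_rate × seconds × bytes_per_sample × channels.
sample_rate = 90,140,400 / (511 × 1 × 2) = 90,140,400 / 1,022 = 88,200 Hz.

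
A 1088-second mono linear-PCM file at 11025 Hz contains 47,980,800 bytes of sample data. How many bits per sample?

32 bits

Bytes per sample = 47,980,800 / (11,025 × 1,088 × 1) = 47,980,800 / 11,995,200 = 4.
Bit depth = 4 × 8 = 32 bits.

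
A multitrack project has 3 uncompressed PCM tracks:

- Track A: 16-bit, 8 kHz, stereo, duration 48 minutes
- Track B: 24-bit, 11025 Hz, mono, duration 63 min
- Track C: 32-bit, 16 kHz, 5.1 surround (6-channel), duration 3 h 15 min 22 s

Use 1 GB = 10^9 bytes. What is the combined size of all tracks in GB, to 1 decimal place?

4.7 GB

Track A: 48 minutes = 2,880 s; 8,000 × 2,880 × 2 × 2 = 92,160,000 bytes.
Track B: 63 min = 3,780 s; 11,025 × 3,780 × 3 × 1 = 125,023,500 bytes.
Track C: 3 h 15 min 22 s = 11,722 s; 16,000 × 11,722 × 4 × 6 = 4,501,248,000 bytes.
Total = 4,718,431,500 bytes = 4.7 GB.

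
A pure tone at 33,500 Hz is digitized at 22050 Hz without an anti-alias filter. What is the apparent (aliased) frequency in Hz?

Nyquist = 22,050/2 = 11,025 Hz; 33,500 Hz exceeds it.
Alias = |33,500 − 2×22,050| = |33,500 − 44,100| = 10,600 Hz.

10,600 Hz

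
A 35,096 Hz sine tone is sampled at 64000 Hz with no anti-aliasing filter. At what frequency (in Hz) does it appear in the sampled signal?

Nyquist = 64,000/2 = 32,000 Hz; 35,096 Hz exceeds it.
Alias = |35,096 − 1×64,000| = |35,096 − 64,000| = 28,904 Hz.

28,904 Hz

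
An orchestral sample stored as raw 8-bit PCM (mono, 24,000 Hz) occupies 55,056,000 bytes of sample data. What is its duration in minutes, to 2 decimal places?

Byte rate = 24,000 × 1 × 1 = 24,000 bytes/s.
Duration = 55,056,000 / 24,000 = 2,294 s.
2,294 s / 60 = 38.23 minutes.

38.23 minutes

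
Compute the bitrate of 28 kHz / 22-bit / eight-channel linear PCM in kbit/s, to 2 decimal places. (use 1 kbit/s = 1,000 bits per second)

4928.00 kbit/s

Bit rate = 28,000 × 22 × 8 = 4,928,000 bits/s.
= 4928.00 kbit/s.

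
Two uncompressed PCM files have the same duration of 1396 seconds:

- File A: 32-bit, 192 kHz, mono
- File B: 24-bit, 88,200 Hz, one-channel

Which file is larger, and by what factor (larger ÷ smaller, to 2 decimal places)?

File A: 192,000 × 4 × 1 = 768,000 bytes/s.
File B: 88,200 × 3 × 1 = 264,600 bytes/s.
File A is larger; ratio = 1,072,128,000 / 369,381,600 = 2.90.

File A, by a factor of 2.90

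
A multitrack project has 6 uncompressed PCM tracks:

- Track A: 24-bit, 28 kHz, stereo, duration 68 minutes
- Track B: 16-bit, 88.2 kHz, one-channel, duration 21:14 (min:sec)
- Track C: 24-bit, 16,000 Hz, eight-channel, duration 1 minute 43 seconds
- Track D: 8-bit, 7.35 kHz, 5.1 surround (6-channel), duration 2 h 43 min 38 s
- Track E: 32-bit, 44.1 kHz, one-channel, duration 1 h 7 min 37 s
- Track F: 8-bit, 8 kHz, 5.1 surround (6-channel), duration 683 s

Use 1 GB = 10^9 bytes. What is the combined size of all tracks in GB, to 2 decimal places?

Track A: 68 minutes = 4,080 s; 28,000 × 4,080 × 3 × 2 = 685,440,000 bytes.
Track B: 21:14 (min:sec) = 1,274 s; 88,200 × 1,274 × 2 × 1 = 224,733,600 bytes.
Track C: 1 minute 43 seconds = 103 s; 16,000 × 103 × 3 × 8 = 39,552,000 bytes.
Track D: 2 h 43 min 38 s = 9,818 s; 7,350 × 9,818 × 1 × 6 = 432,973,800 bytes.
Track E: 1 h 7 min 37 s = 4,057 s; 44,100 × 4,057 × 4 × 1 = 715,654,800 bytes.
Track F: 8,000 × 683 × 1 × 6 = 32,784,000 bytes.
Total = 2,131,138,200 bytes = 2.13 GB.

2.13 GB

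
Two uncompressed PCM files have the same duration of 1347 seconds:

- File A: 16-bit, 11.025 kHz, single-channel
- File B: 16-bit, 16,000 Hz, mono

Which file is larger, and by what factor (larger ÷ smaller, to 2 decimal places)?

File A: 11,025 × 2 × 1 = 22,050 bytes/s.
File B: 16,000 × 2 × 1 = 32,000 bytes/s.
File B is larger; ratio = 43,104,000 / 29,701,350 = 1.45.

File B, by a factor of 1.45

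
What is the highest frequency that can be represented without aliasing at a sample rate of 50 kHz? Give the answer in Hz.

Nyquist frequency = sample rate / 2 = 50,000 / 2 = 25,000 Hz.

25,000 Hz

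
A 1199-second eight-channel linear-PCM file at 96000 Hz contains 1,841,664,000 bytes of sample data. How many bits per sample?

Bytes per sample = 1,841,664,000 / (96,000 × 1,199 × 8) = 1,841,664,000 / 920,832,000 = 2.
Bit depth = 2 × 8 = 16 bits.

16 bits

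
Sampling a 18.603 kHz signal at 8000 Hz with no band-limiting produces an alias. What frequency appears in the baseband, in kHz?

Nyquist = 8,000/2 = 4,000 Hz; 18,603 Hz exceeds it.
Alias = |18,603 − 2×8,000| = |18,603 − 16,000| = 2,603 Hz = 2.603 kHz.

2.603 kHz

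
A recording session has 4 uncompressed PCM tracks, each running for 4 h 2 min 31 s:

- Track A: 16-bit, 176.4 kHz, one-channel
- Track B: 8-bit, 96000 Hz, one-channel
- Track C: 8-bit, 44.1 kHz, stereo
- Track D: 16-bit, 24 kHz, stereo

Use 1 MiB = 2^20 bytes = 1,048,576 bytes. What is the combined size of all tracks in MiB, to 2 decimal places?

8784.09 MiB

4 h 2 min 31 s = 14,551 s.
Track A: 176,400 × 14,551 × 2 × 1 = 5,133,592,800 bytes.
Track B: 96,000 × 14,551 × 1 × 1 = 1,396,896,000 bytes.
Track C: 44,100 × 14,551 × 1 × 2 = 1,283,398,200 bytes.
Track D: 24,000 × 14,551 × 2 × 2 = 1,396,896,000 bytes.
Total = 9,210,783,000 bytes = 8784.09 MiB.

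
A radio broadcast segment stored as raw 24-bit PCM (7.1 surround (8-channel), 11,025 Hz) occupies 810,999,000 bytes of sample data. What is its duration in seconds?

3,065 seconds

Byte rate = 11,025 × 3 × 8 = 264,600 bytes/s.
Duration = 810,999,000 / 264,600 = 3,065 s.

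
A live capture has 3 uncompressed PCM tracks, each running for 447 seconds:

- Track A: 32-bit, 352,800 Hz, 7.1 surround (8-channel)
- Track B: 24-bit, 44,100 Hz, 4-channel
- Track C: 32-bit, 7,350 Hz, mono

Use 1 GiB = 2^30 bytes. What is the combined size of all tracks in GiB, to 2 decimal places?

4.93 GiB

Track A: 352,800 × 447 × 4 × 8 = 5,046,451,200 bytes.
Track B: 44,100 × 447 × 3 × 4 = 236,552,400 bytes.
Track C: 7,350 × 447 × 4 × 1 = 13,141,800 bytes.
Total = 5,296,145,400 bytes = 4.93 GiB.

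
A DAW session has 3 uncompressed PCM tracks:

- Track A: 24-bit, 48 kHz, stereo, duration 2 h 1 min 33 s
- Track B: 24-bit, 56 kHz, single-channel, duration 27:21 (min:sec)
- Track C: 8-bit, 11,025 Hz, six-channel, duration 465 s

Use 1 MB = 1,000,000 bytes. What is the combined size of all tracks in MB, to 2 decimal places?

Track A: 2 h 1 min 33 s = 7,293 s; 48,000 × 7,293 × 3 × 2 = 2,100,384,000 bytes.
Track B: 27:21 (min:sec) = 1,641 s; 56,000 × 1,641 × 3 × 1 = 275,688,000 bytes.
Track C: 11,025 × 465 × 1 × 6 = 30,759,750 bytes.
Total = 2,406,831,750 bytes = 2406.83 MB.

2406.83 MB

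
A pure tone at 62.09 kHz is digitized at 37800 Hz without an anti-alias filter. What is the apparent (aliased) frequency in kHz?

Nyquist = 37,800/2 = 18,900 Hz; 62,090 Hz exceeds it.
Alias = |62,090 − 2×37,800| = |62,090 − 75,600| = 13,510 Hz = 13.51 kHz.

13.51 kHz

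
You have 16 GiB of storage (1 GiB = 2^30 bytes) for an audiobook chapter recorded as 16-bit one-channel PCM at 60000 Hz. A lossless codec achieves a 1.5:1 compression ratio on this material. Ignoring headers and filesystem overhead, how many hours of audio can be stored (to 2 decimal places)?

59.65 hours

Uncompressed byte rate = 60,000 × 2 × 1 = 120,000 bytes/s.
After 1.5:1 compression, effective rate ≈ 80000 bytes/s.
Capacity = 16 × 1,073,741,824 = 17,179,869,184 bytes.
17,179,869,184 / effective rate ≈ 214748.36 s → 59.65 hours.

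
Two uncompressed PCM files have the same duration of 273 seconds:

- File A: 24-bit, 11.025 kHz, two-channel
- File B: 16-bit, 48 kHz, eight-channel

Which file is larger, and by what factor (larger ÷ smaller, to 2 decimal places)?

File A: 11,025 × 3 × 2 = 66,150 bytes/s.
File B: 48,000 × 2 × 8 = 768,000 bytes/s.
File B is larger; ratio = 209,664,000 / 18,058,950 = 11.61.

File B, by a factor of 11.61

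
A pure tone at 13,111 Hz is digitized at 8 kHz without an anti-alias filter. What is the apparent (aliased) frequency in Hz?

2,889 Hz

Nyquist = 8,000/2 = 4,000 Hz; 13,111 Hz exceeds it.
Alias = |13,111 − 2×8,000| = |13,111 − 16,000| = 2,889 Hz.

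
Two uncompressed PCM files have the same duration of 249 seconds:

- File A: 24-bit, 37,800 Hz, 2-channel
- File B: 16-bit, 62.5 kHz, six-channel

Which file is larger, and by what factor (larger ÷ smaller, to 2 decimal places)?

File B, by a factor of 3.31

File A: 37,800 × 3 × 2 = 226,800 bytes/s.
File B: 62,500 × 2 × 6 = 750,000 bytes/s.
File B is larger; ratio = 186,750,000 / 56,473,200 = 3.31.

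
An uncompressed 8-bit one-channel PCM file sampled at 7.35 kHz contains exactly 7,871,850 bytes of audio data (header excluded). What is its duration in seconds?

Byte rate = 7,350 × 1 × 1 = 7,350 bytes/s.
Duration = 7,871,850 / 7,350 = 1,071 s.

1,071 seconds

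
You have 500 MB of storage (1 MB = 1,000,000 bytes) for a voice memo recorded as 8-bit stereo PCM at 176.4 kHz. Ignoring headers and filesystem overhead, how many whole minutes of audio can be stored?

Uncompressed byte rate = 176,400 × 1 × 2 = 352,800 bytes/s.
Capacity = 500 × 1,000,000 = 500,000,000 bytes.
500,000,000 / 352,800 ≈ 1417.23 s → 23 minutes.

23 minutes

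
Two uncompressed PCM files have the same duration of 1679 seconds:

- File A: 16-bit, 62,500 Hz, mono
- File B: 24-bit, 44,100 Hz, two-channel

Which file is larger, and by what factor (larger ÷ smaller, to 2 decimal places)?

File A: 62,500 × 2 × 1 = 125,000 bytes/s.
File B: 44,100 × 3 × 2 = 264,600 bytes/s.
File B is larger; ratio = 444,263,400 / 209,875,000 = 2.12.

File B, by a factor of 2.12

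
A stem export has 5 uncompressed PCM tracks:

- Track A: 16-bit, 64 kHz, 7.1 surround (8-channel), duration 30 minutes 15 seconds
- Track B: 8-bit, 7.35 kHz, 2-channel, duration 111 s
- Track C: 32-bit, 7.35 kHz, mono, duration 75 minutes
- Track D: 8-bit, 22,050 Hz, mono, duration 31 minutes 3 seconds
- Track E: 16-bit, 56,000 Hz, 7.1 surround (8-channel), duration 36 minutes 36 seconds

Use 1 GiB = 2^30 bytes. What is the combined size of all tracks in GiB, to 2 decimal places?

3.73 GiB

Track A: 30 minutes 15 seconds = 1,815 s; 64,000 × 1,815 × 2 × 8 = 1,858,560,000 bytes.
Track B: 7,350 × 111 × 1 × 2 = 1,631,700 bytes.
Track C: 75 minutes = 4,500 s; 7,350 × 4,500 × 4 × 1 = 132,300,000 bytes.
Track D: 31 minutes 3 seconds = 1,863 s; 22,050 × 1,863 × 1 × 1 = 41,079,150 bytes.
Track E: 36 minutes 36 seconds = 2,196 s; 56,000 × 2,196 × 2 × 8 = 1,967,616,000 bytes.
Total = 4,001,186,850 bytes = 3.73 GiB.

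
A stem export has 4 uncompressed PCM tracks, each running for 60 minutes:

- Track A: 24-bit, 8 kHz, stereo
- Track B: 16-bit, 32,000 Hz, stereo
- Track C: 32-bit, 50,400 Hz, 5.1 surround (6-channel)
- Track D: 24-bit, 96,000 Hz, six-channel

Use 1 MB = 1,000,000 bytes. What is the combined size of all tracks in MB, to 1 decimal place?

11209.0 MB

60 minutes = 3,600 s.
Track A: 8,000 × 3,600 × 3 × 2 = 172,800,000 bytes.
Track B: 32,000 × 3,600 × 2 × 2 = 460,800,000 bytes.
Track C: 50,400 × 3,600 × 4 × 6 = 4,354,560,000 bytes.
Track D: 96,000 × 3,600 × 3 × 6 = 6,220,800,000 bytes.
Total = 11,208,960,000 bytes = 11209.0 MB.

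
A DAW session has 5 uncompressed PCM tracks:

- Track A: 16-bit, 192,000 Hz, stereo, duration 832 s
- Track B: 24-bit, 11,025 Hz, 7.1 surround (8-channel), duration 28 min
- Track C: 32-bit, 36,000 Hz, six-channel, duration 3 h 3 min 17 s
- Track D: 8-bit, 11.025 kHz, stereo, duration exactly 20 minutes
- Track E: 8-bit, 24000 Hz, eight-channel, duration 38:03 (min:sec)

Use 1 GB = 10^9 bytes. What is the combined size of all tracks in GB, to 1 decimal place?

Track A: 192,000 × 832 × 2 × 2 = 638,976,000 bytes.
Track B: 28 min = 1,680 s; 11,025 × 1,680 × 3 × 8 = 444,528,000 bytes.
Track C: 3 h 3 min 17 s = 10,997 s; 36,000 × 10,997 × 4 × 6 = 9,501,408,000 bytes.
Track D: exactly 20 minutes = 1,200 s; 11,025 × 1,200 × 1 × 2 = 26,460,000 bytes.
Track E: 38:03 (min:sec) = 2,283 s; 24,000 × 2,283 × 1 × 8 = 438,336,000 bytes.
Total = 11,049,708,000 bytes = 11.0 GB.

11.0 GB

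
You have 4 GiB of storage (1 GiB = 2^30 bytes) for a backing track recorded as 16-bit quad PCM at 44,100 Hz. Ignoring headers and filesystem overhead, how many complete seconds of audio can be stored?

12,173 seconds

Uncompressed byte rate = 44,100 × 2 × 4 = 352,800 bytes/s.
Capacity = 4 × 1,073,741,824 = 4,294,967,296 bytes.
4,294,967,296 / 352,800 ≈ 12173.94 s → 12,173 seconds.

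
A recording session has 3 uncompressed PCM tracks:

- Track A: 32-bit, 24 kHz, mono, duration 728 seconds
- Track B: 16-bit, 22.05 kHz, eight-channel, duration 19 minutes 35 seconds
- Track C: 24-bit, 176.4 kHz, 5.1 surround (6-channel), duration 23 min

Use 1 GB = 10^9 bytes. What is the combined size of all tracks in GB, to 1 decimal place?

Track A: 24,000 × 728 × 4 × 1 = 69,888,000 bytes.
Track B: 19 minutes 35 seconds = 1,175 s; 22,050 × 1,175 × 2 × 8 = 414,540,000 bytes.
Track C: 23 min = 1,380 s; 176,400 × 1,380 × 3 × 6 = 4,381,776,000 bytes.
Total = 4,866,204,000 bytes = 4.9 GB.

4.9 GB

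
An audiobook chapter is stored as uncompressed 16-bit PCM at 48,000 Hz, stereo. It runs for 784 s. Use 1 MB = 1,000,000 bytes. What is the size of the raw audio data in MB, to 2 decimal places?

Bytes = 48,000 samples/s × 784 s × 2 bytes/sample × 2 ch = 150,528,000 bytes.
150,528,000 / 1,000,000 = 150.53 MB.

150.53 MB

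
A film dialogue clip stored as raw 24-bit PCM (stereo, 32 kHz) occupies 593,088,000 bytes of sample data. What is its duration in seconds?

Byte rate = 32,000 × 3 × 2 = 192,000 bytes/s.
Duration = 593,088,000 / 192,000 = 3,089 s.

3,089 seconds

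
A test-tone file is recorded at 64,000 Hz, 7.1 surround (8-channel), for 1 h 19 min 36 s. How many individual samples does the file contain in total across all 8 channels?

1 h 19 min 36 s = 4,776 s.
64,000 × 4,776 s × 8 ch = 2,445,312,000 samples.

2,445,312,000 samples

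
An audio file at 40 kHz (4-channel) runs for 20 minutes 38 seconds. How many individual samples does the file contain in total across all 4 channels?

20 minutes 38 seconds = 1,238 s.
40,000 × 1,238 s × 4 ch = 198,080,000 samples.

198,080,000 samples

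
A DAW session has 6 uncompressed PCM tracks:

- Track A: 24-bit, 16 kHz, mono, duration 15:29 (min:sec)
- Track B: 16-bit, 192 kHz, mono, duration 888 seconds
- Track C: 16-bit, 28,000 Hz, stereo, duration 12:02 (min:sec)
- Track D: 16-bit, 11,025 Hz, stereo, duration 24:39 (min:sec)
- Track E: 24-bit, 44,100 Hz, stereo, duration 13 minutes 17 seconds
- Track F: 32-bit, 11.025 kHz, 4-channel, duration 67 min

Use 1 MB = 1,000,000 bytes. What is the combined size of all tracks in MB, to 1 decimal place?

1451.7 MB

Track A: 15:29 (min:sec) = 929 s; 16,000 × 929 × 3 × 1 = 44,592,000 bytes.
Track B: 192,000 × 888 × 2 × 1 = 340,992,000 bytes.
Track C: 12:02 (min:sec) = 722 s; 28,000 × 722 × 2 × 2 = 80,864,000 bytes.
Track D: 24:39 (min:sec) = 1,479 s; 11,025 × 1,479 × 2 × 2 = 65,223,900 bytes.
Track E: 13 minutes 17 seconds = 797 s; 44,100 × 797 × 3 × 2 = 210,886,200 bytes.
Track F: 67 min = 4,020 s; 11,025 × 4,020 × 4 × 4 = 709,128,000 bytes.
Total = 1,451,686,100 bytes = 1451.7 MB.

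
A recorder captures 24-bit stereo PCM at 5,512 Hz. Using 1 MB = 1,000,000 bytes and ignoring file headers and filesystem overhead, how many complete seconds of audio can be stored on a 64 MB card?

Uncompressed byte rate = 5,512 × 3 × 2 = 33,072 bytes/s.
Capacity = 64 × 1,000,000 = 64,000,000 bytes.
64,000,000 / 33,072 ≈ 1935.17 s → 1,935 seconds.

1,935 seconds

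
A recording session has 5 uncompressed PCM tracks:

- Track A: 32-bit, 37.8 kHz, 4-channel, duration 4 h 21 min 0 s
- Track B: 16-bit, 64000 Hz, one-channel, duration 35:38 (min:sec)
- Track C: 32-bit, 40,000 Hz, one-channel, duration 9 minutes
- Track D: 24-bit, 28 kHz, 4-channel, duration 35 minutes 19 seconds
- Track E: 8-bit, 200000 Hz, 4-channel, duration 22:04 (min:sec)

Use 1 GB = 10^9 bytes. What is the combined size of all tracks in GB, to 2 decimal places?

11.60 GB

Track A: 4 h 21 min 0 s = 15,660 s; 37,800 × 15,660 × 4 × 4 = 9,471,168,000 bytes.
Track B: 35:38 (min:sec) = 2,138 s; 64,000 × 2,138 × 2 × 1 = 273,664,000 bytes.
Track C: 9 minutes = 540 s; 40,000 × 540 × 4 × 1 = 86,400,000 bytes.
Track D: 35 minutes 19 seconds = 2,119 s; 28,000 × 2,119 × 3 × 4 = 711,984,000 bytes.
Track E: 22:04 (min:sec) = 1,324 s; 200,000 × 1,324 × 1 × 4 = 1,059,200,000 bytes.
Total = 11,602,416,000 bytes = 11.60 GB.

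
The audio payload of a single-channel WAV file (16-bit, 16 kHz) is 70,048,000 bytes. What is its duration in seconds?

Byte rate = 16,000 × 2 × 1 = 32,000 bytes/s.
Duration = 70,048,000 / 32,000 = 2,189 s.

2,189 seconds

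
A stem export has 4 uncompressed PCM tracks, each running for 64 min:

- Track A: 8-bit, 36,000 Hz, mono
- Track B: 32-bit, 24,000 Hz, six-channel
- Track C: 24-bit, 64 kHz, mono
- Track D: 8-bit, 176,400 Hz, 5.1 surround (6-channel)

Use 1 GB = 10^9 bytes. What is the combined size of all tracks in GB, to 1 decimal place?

7.2 GB

64 min = 3,840 s.
Track A: 36,000 × 3,840 × 1 × 1 = 138,240,000 bytes.
Track B: 24,000 × 3,840 × 4 × 6 = 2,211,840,000 bytes.
Track C: 64,000 × 3,840 × 3 × 1 = 737,280,000 bytes.
Track D: 176,400 × 3,840 × 1 × 6 = 4,064,256,000 bytes.
Total = 7,151,616,000 bytes = 7.2 GB.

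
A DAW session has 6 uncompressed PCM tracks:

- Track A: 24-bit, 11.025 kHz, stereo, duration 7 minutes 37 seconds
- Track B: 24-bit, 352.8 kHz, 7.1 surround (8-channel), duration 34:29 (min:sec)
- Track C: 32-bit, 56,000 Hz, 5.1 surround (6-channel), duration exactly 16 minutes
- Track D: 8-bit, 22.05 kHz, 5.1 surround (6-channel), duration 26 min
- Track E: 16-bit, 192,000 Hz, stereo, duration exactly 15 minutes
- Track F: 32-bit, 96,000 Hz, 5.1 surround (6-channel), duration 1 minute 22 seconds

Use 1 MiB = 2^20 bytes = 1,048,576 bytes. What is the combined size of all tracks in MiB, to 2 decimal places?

Track A: 7 minutes 37 seconds = 457 s; 11,025 × 457 × 3 × 2 = 30,230,550 bytes.
Track B: 34:29 (min:sec) = 2,069 s; 352,800 × 2,069 × 3 × 8 = 17,518,636,800 bytes.
Track C: exactly 16 minutes = 960 s; 56,000 × 960 × 4 × 6 = 1,290,240,000 bytes.
Track D: 26 min = 1,560 s; 22,050 × 1,560 × 1 × 6 = 206,388,000 bytes.
Track E: exactly 15 minutes = 900 s; 192,000 × 900 × 2 × 2 = 691,200,000 bytes.
Track F: 1 minute 22 seconds = 82 s; 96,000 × 82 × 4 × 6 = 188,928,000 bytes.
Total = 19,925,623,350 bytes = 19002.56 MiB.

19002.56 MiB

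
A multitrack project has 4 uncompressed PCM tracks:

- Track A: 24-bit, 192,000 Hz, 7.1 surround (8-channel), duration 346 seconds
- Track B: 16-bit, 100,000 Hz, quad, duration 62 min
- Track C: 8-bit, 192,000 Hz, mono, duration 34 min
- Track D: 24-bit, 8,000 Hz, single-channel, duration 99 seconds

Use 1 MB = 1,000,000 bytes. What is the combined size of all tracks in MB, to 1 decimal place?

4964.4 MB

Track A: 192,000 × 346 × 3 × 8 = 1,594,368,000 bytes.
Track B: 62 min = 3,720 s; 100,000 × 3,720 × 2 × 4 = 2,976,000,000 bytes.
Track C: 34 min = 2,040 s; 192,000 × 2,040 × 1 × 1 = 391,680,000 bytes.
Track D: 8,000 × 99 × 3 × 1 = 2,376,000 bytes.
Total = 4,964,424,000 bytes = 4964.4 MB.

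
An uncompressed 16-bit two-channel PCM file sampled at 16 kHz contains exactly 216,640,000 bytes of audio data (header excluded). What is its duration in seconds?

Byte rate = 16,000 × 2 × 2 = 64,000 bytes/s.
Duration = 216,640,000 / 64,000 = 3,385 s.

3,385 seconds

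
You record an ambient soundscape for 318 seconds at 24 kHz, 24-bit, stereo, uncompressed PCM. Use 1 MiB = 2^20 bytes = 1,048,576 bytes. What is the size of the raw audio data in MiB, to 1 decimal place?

43.7 MiB

Bytes = 24,000 samples/s × 318 s × 3 bytes/sample × 2 ch = 45,792,000 bytes.
45,792,000 / 1,048,576 = 43.7 MiB.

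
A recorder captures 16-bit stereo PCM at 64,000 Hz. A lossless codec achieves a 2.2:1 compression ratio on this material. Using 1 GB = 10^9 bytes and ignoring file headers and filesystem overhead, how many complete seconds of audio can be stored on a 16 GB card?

137,500 seconds

Uncompressed byte rate = 64,000 × 2 × 2 = 256,000 bytes/s.
After 2.2:1 compression, effective rate ≈ 116363.64 bytes/s.
Capacity = 16 × 1,000,000,000 = 16,000,000,000 bytes.
16,000,000,000 / effective rate ≈ 137500 s → 137,500 seconds.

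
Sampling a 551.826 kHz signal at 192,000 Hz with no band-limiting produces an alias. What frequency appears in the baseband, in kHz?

Nyquist = 192,000/2 = 96,000 Hz; 551,826 Hz exceeds it.
Alias = |551,826 − 3×192,000| = |551,826 − 576,000| = 24,174 Hz = 24.174 kHz.

24.174 kHz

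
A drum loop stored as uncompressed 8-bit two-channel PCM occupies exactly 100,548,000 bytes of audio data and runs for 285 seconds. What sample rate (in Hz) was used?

176,400 Hz

Bytes = sample_rate × seconds × bytes_per_sample × channels.
sample_rate = 100,548,000 / (285 × 1 × 2) = 100,548,000 / 570 = 176,400 Hz.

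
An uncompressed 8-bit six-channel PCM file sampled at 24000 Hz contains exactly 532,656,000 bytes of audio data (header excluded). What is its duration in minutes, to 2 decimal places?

Byte rate = 24,000 × 1 × 6 = 144,000 bytes/s.
Duration = 532,656,000 / 144,000 = 3,699 s.
3,699 s / 60 = 61.65 minutes.

61.65 minutes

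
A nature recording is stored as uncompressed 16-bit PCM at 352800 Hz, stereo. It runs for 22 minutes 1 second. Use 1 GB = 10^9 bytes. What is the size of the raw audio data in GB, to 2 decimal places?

1.86 GB

Duration = 22 minutes 1 second = 1,321 s.
Bytes = 352,800 samples/s × 1,321 s × 2 bytes/sample × 2 ch = 1,864,195,200 bytes.
1,864,195,200 / 1,000,000,000 = 1.86 GB.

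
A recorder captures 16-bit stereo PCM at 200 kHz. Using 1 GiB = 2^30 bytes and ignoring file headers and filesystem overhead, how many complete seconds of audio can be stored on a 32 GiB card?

Uncompressed byte rate = 200,000 × 2 × 2 = 800,000 bytes/s.
Capacity = 32 × 1,073,741,824 = 34,359,738,368 bytes.
34,359,738,368 / 800,000 ≈ 42949.67 s → 42,949 seconds.

42,949 seconds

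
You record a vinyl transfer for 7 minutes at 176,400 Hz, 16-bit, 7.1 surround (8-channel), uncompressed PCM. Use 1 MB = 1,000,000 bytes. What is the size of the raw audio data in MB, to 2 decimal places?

Duration = 7 minutes = 420 s.
Bytes = 176,400 samples/s × 420 s × 2 bytes/sample × 8 ch = 1,185,408,000 bytes.
1,185,408,000 / 1,000,000 = 1185.41 MB.

1185.41 MB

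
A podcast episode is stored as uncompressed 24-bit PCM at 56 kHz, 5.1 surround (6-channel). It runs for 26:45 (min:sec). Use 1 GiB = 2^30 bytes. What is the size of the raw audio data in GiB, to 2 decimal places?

1.51 GiB

Duration = 26:45 (min:sec) = 1,605 s.
Bytes = 56,000 samples/s × 1,605 s × 3 bytes/sample × 6 ch = 1,617,840,000 bytes.
1,617,840,000 / 1,073,741,824 = 1.51 GiB.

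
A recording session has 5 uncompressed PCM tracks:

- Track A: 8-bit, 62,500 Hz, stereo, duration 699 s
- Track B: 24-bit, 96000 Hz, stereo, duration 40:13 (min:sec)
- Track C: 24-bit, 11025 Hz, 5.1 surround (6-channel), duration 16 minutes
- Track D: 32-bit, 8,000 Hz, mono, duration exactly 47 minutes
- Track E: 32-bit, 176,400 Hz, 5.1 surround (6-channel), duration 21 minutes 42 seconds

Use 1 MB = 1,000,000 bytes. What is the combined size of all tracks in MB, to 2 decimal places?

7270.16 MB

Track A: 62,500 × 699 × 1 × 2 = 87,375,000 bytes.
Track B: 40:13 (min:sec) = 2,413 s; 96,000 × 2,413 × 3 × 2 = 1,389,888,000 bytes.
Track C: 16 minutes = 960 s; 11,025 × 960 × 3 × 6 = 190,512,000 bytes.
Track D: exactly 47 minutes = 2,820 s; 8,000 × 2,820 × 4 × 1 = 90,240,000 bytes.
Track E: 21 minutes 42 seconds = 1,302 s; 176,400 × 1,302 × 4 × 6 = 5,512,147,200 bytes.
Total = 7,270,162,200 bytes = 7270.16 MB.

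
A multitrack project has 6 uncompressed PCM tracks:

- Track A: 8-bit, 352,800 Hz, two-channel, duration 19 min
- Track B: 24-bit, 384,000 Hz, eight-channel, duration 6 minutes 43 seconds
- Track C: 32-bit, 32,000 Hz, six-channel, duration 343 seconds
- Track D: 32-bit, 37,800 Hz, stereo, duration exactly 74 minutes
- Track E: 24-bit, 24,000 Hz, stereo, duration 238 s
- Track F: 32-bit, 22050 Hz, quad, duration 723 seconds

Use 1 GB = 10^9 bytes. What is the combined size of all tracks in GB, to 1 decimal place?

6.4 GB

Track A: 19 min = 1,140 s; 352,800 × 1,140 × 1 × 2 = 804,384,000 bytes.
Track B: 6 minutes 43 seconds = 403 s; 384,000 × 403 × 3 × 8 = 3,714,048,000 bytes.
Track C: 32,000 × 343 × 4 × 6 = 263,424,000 bytes.
Track D: exactly 74 minutes = 4,440 s; 37,800 × 4,440 × 4 × 2 = 1,342,656,000 bytes.
Track E: 24,000 × 238 × 3 × 2 = 34,272,000 bytes.
Track F: 22,050 × 723 × 4 × 4 = 255,074,400 bytes.
Total = 6,413,858,400 bytes = 6.4 GB.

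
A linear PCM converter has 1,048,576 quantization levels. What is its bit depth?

20 bits

log2(1,048,576) = 20.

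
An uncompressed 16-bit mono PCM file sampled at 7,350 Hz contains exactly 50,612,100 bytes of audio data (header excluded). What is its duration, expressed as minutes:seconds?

57:23

Byte rate = 7,350 × 2 × 1 = 14,700 bytes/s.
Duration = 50,612,100 / 14,700 = 3,443 s.
3,443 s = 57:23.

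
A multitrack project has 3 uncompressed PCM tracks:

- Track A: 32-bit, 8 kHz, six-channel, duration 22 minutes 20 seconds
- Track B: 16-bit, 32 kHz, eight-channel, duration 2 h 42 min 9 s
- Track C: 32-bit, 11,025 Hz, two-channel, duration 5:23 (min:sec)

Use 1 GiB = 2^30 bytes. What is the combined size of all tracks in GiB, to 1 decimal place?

4.9 GiB

Track A: 22 minutes 20 seconds = 1,340 s; 8,000 × 1,340 × 4 × 6 = 257,280,000 bytes.
Track B: 2 h 42 min 9 s = 9,729 s; 32,000 × 9,729 × 2 × 8 = 4,981,248,000 bytes.
Track C: 5:23 (min:sec) = 323 s; 11,025 × 323 × 4 × 2 = 28,488,600 bytes.
Total = 5,267,016,600 bytes = 4.9 GiB.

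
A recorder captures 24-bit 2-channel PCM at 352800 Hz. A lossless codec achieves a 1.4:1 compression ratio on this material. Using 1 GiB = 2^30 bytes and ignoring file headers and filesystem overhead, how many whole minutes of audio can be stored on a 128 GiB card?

Uncompressed byte rate = 352,800 × 3 × 2 = 2,116,800 bytes/s.
After 1.4:1 compression, effective rate ≈ 1512000 bytes/s.
Capacity = 128 × 1,073,741,824 = 137,438,953,472 bytes.
137,438,953,472 / effective rate ≈ 90898.78 s → 1,514 minutes.

1,514 minutes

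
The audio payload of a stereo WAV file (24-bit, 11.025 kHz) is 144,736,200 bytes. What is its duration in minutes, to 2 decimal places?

36.47 minutes

Byte rate = 11,025 × 3 × 2 = 66,150 bytes/s.
Duration = 144,736,200 / 66,150 = 2,188 s.
2,188 s / 60 = 36.47 minutes.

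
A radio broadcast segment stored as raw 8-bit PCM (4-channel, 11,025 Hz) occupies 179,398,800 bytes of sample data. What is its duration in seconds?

Byte rate = 11,025 × 1 × 4 = 44,100 bytes/s.
Duration = 179,398,800 / 44,100 = 4,068 s.

4,068 seconds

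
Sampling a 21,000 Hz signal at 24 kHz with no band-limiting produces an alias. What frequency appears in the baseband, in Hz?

3,000 Hz

Nyquist = 24,000/2 = 12,000 Hz; 21,000 Hz exceeds it.
Alias = |21,000 − 1×24,000| = |21,000 − 24,000| = 3,000 Hz.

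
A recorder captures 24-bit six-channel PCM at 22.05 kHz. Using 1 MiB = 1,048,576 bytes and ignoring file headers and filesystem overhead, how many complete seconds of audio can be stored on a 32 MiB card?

Uncompressed byte rate = 22,050 × 3 × 6 = 396,900 bytes/s.
Capacity = 32 × 1,048,576 = 33,554,432 bytes.
33,554,432 / 396,900 ≈ 84.54 s → 84 seconds.

84 seconds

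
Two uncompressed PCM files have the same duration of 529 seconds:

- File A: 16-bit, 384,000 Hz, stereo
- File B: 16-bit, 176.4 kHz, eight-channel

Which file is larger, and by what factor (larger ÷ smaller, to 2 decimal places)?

File A: 384,000 × 2 × 2 = 1,536,000 bytes/s.
File B: 176,400 × 2 × 8 = 2,822,400 bytes/s.
File B is larger; ratio = 1,493,049,600 / 812,544,000 = 1.84.

File B, by a factor of 1.84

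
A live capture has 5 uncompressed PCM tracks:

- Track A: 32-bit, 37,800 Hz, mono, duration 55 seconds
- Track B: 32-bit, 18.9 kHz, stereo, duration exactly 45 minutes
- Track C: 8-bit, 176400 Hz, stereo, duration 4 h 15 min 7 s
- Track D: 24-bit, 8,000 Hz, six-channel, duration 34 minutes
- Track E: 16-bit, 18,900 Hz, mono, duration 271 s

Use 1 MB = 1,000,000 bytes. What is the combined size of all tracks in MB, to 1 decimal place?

Track A: 37,800 × 55 × 4 × 1 = 8,316,000 bytes.
Track B: exactly 45 minutes = 2,700 s; 18,900 × 2,700 × 4 × 2 = 408,240,000 bytes.
Track C: 4 h 15 min 7 s = 15,307 s; 176,400 × 15,307 × 1 × 2 = 5,400,309,600 bytes.
Track D: 34 minutes = 2,040 s; 8,000 × 2,040 × 3 × 6 = 293,760,000 bytes.
Track E: 18,900 × 271 × 2 × 1 = 10,243,800 bytes.
Total = 6,120,869,400 bytes = 6120.9 MB.

6120.9 MB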